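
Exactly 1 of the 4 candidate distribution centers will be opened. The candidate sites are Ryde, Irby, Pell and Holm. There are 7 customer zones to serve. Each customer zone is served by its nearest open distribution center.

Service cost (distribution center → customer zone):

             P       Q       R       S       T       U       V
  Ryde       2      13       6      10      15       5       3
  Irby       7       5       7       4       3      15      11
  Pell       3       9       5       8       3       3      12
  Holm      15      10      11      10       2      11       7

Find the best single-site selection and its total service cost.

Choose Pell only; total service cost 43.

With exactly 1 open, each customer zone uses its cheapest among the chosen.
{Pell}: P→Pell 3, Q→Pell 9, R→Pell 5, S→Pell 8, T→Pell 3, U→Pell 3, V→Pell 12. Service cost 43.
{Irby}: service cost 52
{Ryde}: service cost 54
Among all 4 size-1 choices, {Pell} is lowest.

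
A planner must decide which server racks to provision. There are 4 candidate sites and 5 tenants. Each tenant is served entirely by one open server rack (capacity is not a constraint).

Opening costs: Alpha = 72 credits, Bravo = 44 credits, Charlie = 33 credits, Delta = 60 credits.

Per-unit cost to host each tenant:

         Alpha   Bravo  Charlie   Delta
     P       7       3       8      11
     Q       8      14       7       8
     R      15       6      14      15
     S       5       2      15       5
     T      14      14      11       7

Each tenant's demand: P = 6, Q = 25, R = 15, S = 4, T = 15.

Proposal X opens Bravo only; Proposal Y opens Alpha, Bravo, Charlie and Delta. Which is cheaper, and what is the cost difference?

Proposal X: {Bravo}: P→Bravo 3·6=18, Q→Bravo 14·25=350, R→Bravo 6·15=90, S→Bravo 2·4=8, T→Bravo 14·15=210. Service 676; fixed 44; total 720.
Proposal Y: {Alpha, Bravo, Charlie, Delta}: P→Bravo 3·6=18, Q→Charlie 7·25=175, R→Bravo 6·15=90, S→Bravo 2·4=8, T→Delta 7·15=105. Service 396; fixed 209; total 605.
Difference: |720 − 605| = 115.

Proposal Y is cheaper by 115.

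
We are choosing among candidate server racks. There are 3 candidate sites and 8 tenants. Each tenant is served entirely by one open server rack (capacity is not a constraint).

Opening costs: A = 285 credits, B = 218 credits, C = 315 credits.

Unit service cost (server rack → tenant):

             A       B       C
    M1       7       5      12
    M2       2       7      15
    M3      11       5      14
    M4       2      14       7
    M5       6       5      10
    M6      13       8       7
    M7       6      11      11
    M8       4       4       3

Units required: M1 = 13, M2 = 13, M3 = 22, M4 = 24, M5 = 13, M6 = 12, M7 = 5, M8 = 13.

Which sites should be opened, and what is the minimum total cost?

Open A and B; minimum total cost 995.

For any fixed open set, each tenant goes to its cheapest open site; total = fixed + service.
{A, B}: M1→B 5·13=65, M2→A 2·13=26, M3→B 5·22=110, M4→A 2·24=48, M5→B 5·13=65, M6→B 8·12=96, M7→A 6·5=30, M8→A 4·13=52. Service 492; fixed 503; total 995.
{A}: service 723 + fixed 285 = 1008
{B}: service 870 + fixed 218 = 1088
{A, B, C}: M1→B 5·13=65, M2→A 2·13=26, M3→B 5·22=110, M4→A 2·24=48, M5→B 5·13=65, M6→C 7·12=84, M7→A 6·5=30, M8→C 3·13=39. Service 467; fixed 818; total 1285.
(All 7 nonempty subsets were checked; A and B is lowest.)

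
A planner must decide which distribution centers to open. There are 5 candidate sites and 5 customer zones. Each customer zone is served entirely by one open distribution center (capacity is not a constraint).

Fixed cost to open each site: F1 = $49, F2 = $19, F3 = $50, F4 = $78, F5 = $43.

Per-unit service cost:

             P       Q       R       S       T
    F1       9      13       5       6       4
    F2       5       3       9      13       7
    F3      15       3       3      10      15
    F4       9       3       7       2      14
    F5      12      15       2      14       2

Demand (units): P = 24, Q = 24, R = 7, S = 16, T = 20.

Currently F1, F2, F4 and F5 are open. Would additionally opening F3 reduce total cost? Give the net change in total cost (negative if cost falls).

No — net change +50 (cost rises by 50).

Current service cost with {F1, F2, F4, F5}: 278.
Adding F3: each customer zone re-picks its cheapest; new service cost 278, saving 0.
Extra fixed cost: 50. Net change = 50 − 0 = 50.
(Totals: 467 → 517.)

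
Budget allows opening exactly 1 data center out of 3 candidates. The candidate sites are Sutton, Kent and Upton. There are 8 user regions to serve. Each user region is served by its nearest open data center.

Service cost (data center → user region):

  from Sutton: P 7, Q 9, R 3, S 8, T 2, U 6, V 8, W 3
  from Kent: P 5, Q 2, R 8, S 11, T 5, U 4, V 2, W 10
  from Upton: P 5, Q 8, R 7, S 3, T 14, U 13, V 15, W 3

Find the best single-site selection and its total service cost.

Choose Sutton only; total service cost 46.

With exactly 1 open, each user region uses its cheapest among the chosen.
{Sutton}: P→Sutton 7, Q→Sutton 9, R→Sutton 3, S→Sutton 8, T→Sutton 2, U→Sutton 6, V→Sutton 8, W→Sutton 3. Service cost 46.
{Kent}: service cost 47
{Upton}: service cost 68
Among all 3 size-1 choices, {Sutton} is lowest.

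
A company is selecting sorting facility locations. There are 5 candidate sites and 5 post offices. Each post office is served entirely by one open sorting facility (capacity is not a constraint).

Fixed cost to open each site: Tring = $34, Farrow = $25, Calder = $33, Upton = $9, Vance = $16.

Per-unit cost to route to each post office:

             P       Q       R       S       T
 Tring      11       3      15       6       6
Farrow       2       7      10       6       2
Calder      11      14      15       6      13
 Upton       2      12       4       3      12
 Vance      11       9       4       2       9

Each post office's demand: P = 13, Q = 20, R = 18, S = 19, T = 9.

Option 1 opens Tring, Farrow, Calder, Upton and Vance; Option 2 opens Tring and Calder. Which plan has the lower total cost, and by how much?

Option 1 is cheaper by 377.

Option 1: {Tring, Farrow, Calder, Upton, Vance}: P→Farrow 2·13=26, Q→Tring 3·20=60, R→Upton 4·18=72, S→Vance 2·19=38, T→Farrow 2·9=18. Service 214; fixed 117; total 331.
Option 2: {Tring, Calder}: P→Tring 11·13=143, Q→Tring 3·20=60, R→Tring 15·18=270, S→Tring 6·19=114, T→Tring 6·9=54. Service 641; fixed 67; total 708.
Difference: |331 − 708| = 377.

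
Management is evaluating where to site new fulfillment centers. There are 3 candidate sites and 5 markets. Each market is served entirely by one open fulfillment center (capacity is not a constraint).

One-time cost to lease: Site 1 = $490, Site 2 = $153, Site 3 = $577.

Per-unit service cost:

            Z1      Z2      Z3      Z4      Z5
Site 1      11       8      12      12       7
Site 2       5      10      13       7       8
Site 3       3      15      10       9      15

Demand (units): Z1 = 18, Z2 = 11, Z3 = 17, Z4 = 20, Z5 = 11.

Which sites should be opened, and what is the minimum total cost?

Open Site 2 only; minimum total cost 802.

For any fixed open set, each market goes to its cheapest open site; total = fixed + service.
{Site 2}: Z1→Site 2 5·18=90, Z2→Site 2 10·11=110, Z3→Site 2 13·17=221, Z4→Site 2 7·20=140, Z5→Site 2 8·11=88. Service 649; fixed 153; total 802.
{Site 1, Site 2}: Z1→Site 2 5·18=90, Z2→Site 1 8·11=88, Z3→Site 1 12·17=204, Z4→Site 2 7·20=140, Z5→Site 1 7·11=77. Service 599; fixed 643; total 1242.
{Site 2, Site 3}: service 562 + fixed 730 = 1292
{Site 1, Site 2, Site 3}: service 529 + fixed 1220 = 1749
No other subset beats 802.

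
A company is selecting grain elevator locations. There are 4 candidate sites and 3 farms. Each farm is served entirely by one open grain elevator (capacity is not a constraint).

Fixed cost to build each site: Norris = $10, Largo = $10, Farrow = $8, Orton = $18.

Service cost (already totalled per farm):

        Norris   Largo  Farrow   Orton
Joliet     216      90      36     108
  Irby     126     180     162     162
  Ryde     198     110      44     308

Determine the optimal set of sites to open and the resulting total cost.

For any fixed open set, each farm goes to its cheapest open site; total = fixed + service.
{Norris, Farrow}: Joliet→Farrow 36, Irby→Norris 126, Ryde→Farrow 44. Service 206; fixed 18; total 224.
{Norris, Largo, Farrow}: service 206 + fixed 28 = 234
{Norris, Farrow, Orton}: service 206 + fixed 36 = 242
{Norris, Largo, Farrow, Orton}: service 206 + fixed 46 = 252
No other subset beats 224.

Open Norris and Farrow; minimum total cost 224.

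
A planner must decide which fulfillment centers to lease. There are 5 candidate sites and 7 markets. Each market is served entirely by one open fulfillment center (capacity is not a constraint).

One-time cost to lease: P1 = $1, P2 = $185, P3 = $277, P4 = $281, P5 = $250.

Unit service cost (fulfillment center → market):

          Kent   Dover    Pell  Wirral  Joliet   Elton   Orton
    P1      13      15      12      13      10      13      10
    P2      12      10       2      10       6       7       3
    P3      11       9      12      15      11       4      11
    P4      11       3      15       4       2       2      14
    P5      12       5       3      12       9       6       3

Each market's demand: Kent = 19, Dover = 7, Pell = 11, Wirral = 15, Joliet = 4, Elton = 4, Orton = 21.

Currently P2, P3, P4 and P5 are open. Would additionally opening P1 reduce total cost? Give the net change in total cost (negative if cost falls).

No — net change +1 (cost rises by 1).

Current service cost with {P2, P3, P4, P5}: 391.
Adding P1: each market re-picks its cheapest; new service cost 391, saving 0.
Extra fixed cost: 1. Net change = 1 − 0 = 1.
(Totals: 1384 → 1385.)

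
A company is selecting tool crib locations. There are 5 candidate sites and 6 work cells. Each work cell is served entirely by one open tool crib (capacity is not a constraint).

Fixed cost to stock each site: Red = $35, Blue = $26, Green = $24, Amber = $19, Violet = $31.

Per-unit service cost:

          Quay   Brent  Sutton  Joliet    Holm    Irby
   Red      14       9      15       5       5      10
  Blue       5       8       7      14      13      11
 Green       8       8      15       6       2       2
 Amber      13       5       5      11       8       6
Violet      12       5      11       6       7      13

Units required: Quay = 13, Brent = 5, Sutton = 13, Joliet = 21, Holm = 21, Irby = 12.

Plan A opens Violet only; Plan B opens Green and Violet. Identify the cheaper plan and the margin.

Plan B is cheaper by 265.

Plan A: {Violet}: Quay→Violet 12·13=156, Brent→Violet 5·5=25, Sutton→Violet 11·13=143, Joliet→Violet 6·21=126, Holm→Violet 7·21=147, Irby→Violet 13·12=156. Service 753; fixed 31; total 784.
Plan B: {Green, Violet}: Quay→Green 8·13=104, Brent→Violet 5·5=25, Sutton→Violet 11·13=143, Joliet→Green 6·21=126, Holm→Green 2·21=42, Irby→Green 2·12=24. Service 464; fixed 55; total 519.
Difference: |784 − 519| = 265.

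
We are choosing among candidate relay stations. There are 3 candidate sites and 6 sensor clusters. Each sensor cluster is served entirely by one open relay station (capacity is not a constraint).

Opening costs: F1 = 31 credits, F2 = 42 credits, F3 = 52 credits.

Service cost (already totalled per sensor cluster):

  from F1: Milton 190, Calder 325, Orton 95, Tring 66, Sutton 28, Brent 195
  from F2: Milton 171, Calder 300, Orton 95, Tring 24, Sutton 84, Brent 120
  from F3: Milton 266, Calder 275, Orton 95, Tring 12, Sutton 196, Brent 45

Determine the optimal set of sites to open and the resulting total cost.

For any fixed open set, each sensor cluster goes to its cheapest open site; total = fixed + service.
{F1, F3}: Milton→F1 190, Calder→F3 275, Orton→F1 95, Tring→F3 12, Sutton→F1 28, Brent→F3 45. Service 645; fixed 83; total 728.
{F1, F2, F3}: Milton→F2 171, Calder→F3 275, Orton→F1 95, Tring→F3 12, Sutton→F1 28, Brent→F3 45. Service 626; fixed 125; total 751.
{F2, F3}: service 682 + fixed 94 = 776
{F1}: service 899 + fixed 31 = 930
No other subset beats 728.

Open F1 and F3; minimum total cost 728.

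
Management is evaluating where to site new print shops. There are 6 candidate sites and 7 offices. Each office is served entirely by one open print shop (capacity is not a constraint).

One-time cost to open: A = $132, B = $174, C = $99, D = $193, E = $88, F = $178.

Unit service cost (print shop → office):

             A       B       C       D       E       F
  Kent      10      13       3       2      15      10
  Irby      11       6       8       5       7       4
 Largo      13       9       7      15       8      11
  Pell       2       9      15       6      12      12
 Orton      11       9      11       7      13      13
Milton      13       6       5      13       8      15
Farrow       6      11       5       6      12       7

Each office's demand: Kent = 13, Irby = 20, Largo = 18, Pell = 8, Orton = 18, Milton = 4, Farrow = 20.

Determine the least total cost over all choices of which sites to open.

Minimum total cost: 838

For any fixed open set, each office goes to its cheapest open site; total = fixed + service.
{C, D}: Kent→D 2·13=26, Irby→D 5·20=100, Largo→C 7·18=126, Pell→D 6·8=48, Orton→D 7·18=126, Milton→C 5·4=20, Farrow→C 5·20=100. Service 546; fixed 292; total 838.
{C}: service 763 + fixed 99 = 862
{D, E}: service 596 + fixed 281 = 877
{A, B, C, D, E, F}: Kent→D 2·13=26, Irby→F 4·20=80, Largo→C 7·18=126, Pell→A 2·8=16, Orton→D 7·18=126, Milton→C 5·4=20, Farrow→C 5·20=100. Service 494; fixed 864; total 1358.
No other subset beats 838.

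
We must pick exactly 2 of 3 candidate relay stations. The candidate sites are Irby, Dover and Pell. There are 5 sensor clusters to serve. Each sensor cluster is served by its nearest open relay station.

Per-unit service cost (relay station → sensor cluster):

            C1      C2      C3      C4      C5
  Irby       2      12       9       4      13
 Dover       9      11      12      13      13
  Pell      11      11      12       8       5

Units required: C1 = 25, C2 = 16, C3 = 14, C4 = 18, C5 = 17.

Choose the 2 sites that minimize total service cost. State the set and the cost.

Choose Irby and Pell; total service cost 509.

With exactly 2 open, each sensor cluster uses its cheapest among the chosen.
{Irby, Pell}: C1→Irby 2·25=50, C2→Pell 11·16=176, C3→Irby 9·14=126, C4→Irby 4·18=72, C5→Pell 5·17=85. Service cost 509.
{Irby, Dover}: service cost 645
{Dover, Pell}: service cost 798
Among all 3 size-2 choices, {Irby, Pell} is lowest.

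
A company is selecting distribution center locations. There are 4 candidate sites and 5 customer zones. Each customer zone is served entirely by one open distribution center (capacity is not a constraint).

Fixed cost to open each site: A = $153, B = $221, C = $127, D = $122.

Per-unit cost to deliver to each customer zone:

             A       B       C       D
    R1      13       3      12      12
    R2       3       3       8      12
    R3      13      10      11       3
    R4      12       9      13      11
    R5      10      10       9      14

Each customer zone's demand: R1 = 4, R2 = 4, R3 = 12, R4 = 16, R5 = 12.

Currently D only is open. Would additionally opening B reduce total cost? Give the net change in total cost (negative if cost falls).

Current service cost with {D}: 476.
Adding B: each customer zone re-picks its cheapest; new service cost 324, saving 152.
Extra fixed cost: 221. Net change = 221 − 152 = 69.
(Totals: 598 → 667.)

No — net change +69 (cost rises by 69).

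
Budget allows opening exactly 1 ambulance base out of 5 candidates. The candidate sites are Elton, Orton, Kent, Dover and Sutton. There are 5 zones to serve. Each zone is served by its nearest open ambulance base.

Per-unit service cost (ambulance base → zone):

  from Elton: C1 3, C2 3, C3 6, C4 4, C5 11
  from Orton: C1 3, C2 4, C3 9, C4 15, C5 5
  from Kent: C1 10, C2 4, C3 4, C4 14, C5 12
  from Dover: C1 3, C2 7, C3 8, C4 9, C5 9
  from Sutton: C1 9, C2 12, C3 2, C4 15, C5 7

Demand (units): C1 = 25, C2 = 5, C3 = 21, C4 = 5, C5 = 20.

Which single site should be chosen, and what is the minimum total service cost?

Choose Elton only; total service cost 456.

With exactly 1 open, each zone uses its cheapest among the chosen.
{Elton}: C1→Elton 3·25=75, C2→Elton 3·5=15, C3→Elton 6·21=126, C4→Elton 4·5=20, C5→Elton 11·20=220. Service cost 456.
{Orton}: service cost 459
{Dover}: service cost 503
Among all 5 size-1 choices, {Elton} is lowest.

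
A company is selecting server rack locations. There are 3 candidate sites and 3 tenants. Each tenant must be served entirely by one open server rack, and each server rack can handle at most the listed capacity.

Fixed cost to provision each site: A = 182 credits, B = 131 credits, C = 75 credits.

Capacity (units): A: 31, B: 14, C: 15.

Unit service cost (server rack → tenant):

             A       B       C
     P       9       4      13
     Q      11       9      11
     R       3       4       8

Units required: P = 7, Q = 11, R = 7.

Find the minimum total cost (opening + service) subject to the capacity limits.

Minimum total cost: 383

Open {B, C}: P→B 4·7=28, Q→C 11·11=121, R→B 4·7=28.
Loads: B carries 14/14, C carries 11/15. Service 177; fixed 206; total 383.
Next best feasible plan costs 387.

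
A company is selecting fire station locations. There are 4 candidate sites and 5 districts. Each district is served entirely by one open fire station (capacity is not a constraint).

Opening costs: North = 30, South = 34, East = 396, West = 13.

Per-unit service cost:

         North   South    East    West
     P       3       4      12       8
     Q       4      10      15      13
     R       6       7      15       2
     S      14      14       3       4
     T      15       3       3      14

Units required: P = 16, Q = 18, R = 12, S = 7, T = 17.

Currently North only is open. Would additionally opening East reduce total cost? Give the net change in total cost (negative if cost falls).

Current service cost with {North}: 545.
Adding East: each district re-picks its cheapest; new service cost 264, saving 281.
Extra fixed cost: 396. Net change = 396 − 281 = 115.
(Totals: 575 → 690.)

No — net change +115 (cost rises by 115).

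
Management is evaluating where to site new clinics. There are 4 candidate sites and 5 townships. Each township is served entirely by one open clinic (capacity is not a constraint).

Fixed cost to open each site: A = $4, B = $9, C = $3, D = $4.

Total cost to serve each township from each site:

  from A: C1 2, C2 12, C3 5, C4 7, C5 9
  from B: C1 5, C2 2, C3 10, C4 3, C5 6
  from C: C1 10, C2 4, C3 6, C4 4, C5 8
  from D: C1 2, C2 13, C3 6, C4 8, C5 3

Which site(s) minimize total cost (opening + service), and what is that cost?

Open C and D; minimum total cost 26.

For any fixed open set, each township goes to its cheapest open site; total = fixed + service.
{C, D}: C1→D 2, C2→C 4, C3→C 6, C4→C 4, C5→D 3. Service 19; fixed 7; total 26.
{A, C, D}: service 18 + fixed 11 = 29
{B, D}: service 16 + fixed 13 = 29
{A, B, C, D}: service 15 + fixed 20 = 35
No other subset beats 26.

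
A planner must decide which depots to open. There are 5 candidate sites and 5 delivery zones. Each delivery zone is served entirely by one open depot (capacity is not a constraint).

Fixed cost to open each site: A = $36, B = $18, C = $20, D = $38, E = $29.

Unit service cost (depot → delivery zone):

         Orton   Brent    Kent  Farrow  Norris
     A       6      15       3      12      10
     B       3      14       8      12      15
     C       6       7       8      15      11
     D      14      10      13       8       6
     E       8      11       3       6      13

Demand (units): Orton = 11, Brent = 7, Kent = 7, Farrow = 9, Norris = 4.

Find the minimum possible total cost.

For any fixed open set, each delivery zone goes to its cheapest open site; total = fixed + service.
{B, C, E}: Orton→B 3·11=33, Brent→C 7·7=49, Kent→E 3·7=21, Farrow→E 6·9=54, Norris→C 11·4=44. Service 201; fixed 67; total 268.
{C, E}: service 234 + fixed 49 = 283
{B, E}: service 237 + fixed 47 = 284
{A, B, C, D, E}: service 181 + fixed 141 = 322
No other subset beats 268.

Minimum total cost: 268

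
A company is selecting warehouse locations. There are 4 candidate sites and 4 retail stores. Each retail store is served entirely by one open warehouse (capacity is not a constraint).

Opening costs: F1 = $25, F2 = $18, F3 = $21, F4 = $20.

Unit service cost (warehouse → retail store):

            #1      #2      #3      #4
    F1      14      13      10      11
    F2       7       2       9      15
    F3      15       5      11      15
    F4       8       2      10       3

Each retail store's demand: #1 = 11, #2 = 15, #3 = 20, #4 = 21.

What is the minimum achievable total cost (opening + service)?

For any fixed open set, each retail store goes to its cheapest open site; total = fixed + service.
{F2, F4}: #1→F2 7·11=77, #2→F2 2·15=30, #3→F2 9·20=180, #4→F4 3·21=63. Service 350; fixed 38; total 388.
{F4}: #1→F4 8·11=88, #2→F4 2·15=30, #3→F4 10·20=200, #4→F4 3·21=63. Service 381; fixed 20; total 401.
{F2, F3, F4}: service 350 + fixed 59 = 409
{F1, F2, F3, F4}: service 350 + fixed 84 = 434
(All 15 nonempty subsets were checked; F2 and F4 is lowest.)

Minimum total cost: 388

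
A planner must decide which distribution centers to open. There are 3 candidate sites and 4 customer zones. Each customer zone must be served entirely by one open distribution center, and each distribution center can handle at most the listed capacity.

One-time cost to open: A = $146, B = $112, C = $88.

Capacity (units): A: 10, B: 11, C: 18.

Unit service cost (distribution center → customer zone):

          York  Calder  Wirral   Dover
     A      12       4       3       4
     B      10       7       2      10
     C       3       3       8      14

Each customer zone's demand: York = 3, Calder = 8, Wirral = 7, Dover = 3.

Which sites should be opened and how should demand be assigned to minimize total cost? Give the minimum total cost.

Open {B, C}: York→C 3·3=9, Calder→C 3·8=24, Wirral→B 2·7=14, Dover→B 10·3=30.
Loads: B carries 10/11, C carries 11/18. Service 77; fixed 200; total 277.
Next best feasible plan costs 289.

Minimum total cost: 277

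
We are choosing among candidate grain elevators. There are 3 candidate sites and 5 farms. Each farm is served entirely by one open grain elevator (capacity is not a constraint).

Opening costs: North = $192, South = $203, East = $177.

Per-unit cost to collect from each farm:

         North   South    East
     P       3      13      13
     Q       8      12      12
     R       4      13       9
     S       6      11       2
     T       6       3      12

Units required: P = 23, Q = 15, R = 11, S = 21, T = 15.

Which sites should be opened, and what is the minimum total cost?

For any fixed open set, each farm goes to its cheapest open site; total = fixed + service.
{North}: P→North 3·23=69, Q→North 8·15=120, R→North 4·11=44, S→North 6·21=126, T→North 6·15=90. Service 449; fixed 192; total 641.
{North, East}: P→North 3·23=69, Q→North 8·15=120, R→North 4·11=44, S→East 2·21=42, T→North 6·15=90. Service 365; fixed 369; total 734.
{North, South}: service 404 + fixed 395 = 799
{North, South, East}: service 320 + fixed 572 = 892
No other subset beats 641.

Open North only; minimum total cost 641.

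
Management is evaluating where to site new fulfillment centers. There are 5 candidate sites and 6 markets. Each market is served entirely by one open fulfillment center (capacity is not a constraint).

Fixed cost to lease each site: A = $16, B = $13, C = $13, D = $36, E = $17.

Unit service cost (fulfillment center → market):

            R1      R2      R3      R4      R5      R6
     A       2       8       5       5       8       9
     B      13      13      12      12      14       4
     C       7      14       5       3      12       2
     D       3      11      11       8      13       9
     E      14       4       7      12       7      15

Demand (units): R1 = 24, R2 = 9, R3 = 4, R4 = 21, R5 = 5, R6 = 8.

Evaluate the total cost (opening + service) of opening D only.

Total cost: 556

Each market is assigned to its cheapest site among the open ones.
{D}: R1→D 3·24=72, R2→D 11·9=99, R3→D 11·4=44, R4→D 8·21=168, R5→D 13·5=65, R6→D 9·8=72. Service 520; fixed 36; total 556.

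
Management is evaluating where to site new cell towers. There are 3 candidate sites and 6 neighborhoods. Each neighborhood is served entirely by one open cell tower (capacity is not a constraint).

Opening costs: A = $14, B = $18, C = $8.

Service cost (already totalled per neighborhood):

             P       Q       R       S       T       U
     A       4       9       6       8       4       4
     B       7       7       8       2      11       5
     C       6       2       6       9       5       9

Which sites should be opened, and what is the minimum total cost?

Open C only; minimum total cost 45.

For any fixed open set, each neighborhood goes to its cheapest open site; total = fixed + service.
{C}: P→C 6, Q→C 2, R→C 6, S→C 9, T→C 5, U→C 9. Service 37; fixed 8; total 45.
{A}: service 35 + fixed 14 = 49
{A, C}: service 28 + fixed 22 = 50
{A, B, C}: P→A 4, Q→C 2, R→A 6, S→B 2, T→A 4, U→A 4. Service 22; fixed 40; total 62.
No other subset beats 45.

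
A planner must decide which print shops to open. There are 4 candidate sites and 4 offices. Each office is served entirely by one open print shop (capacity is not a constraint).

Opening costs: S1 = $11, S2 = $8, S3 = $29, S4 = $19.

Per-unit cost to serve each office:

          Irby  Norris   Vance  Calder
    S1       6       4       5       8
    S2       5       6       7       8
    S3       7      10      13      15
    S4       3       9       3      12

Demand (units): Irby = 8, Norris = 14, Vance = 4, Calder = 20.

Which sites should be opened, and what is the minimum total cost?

For any fixed open set, each office goes to its cheapest open site; total = fixed + service.
{S1, S4}: Irby→S4 3·8=24, Norris→S1 4·14=56, Vance→S4 3·4=12, Calder→S1 8·20=160. Service 252; fixed 30; total 282.
{S1, S2, S4}: service 252 + fixed 38 = 290
{S1}: service 284 + fixed 11 = 295
{S1, S2, S3, S4}: service 252 + fixed 67 = 319
No other subset beats 282.

Open S1 and S4; minimum total cost 282.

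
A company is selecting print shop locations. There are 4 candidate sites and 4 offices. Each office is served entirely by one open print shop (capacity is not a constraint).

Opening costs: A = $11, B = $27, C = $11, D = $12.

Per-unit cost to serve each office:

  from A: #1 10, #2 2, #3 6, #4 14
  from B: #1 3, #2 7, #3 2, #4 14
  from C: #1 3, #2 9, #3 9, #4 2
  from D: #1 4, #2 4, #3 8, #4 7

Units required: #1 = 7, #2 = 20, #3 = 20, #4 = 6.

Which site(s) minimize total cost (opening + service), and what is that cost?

Open A, B and C; minimum total cost 162.

For any fixed open set, each office goes to its cheapest open site; total = fixed + service.
{A, B, C}: #1→B 3·7=21, #2→A 2·20=40, #3→B 2·20=40, #4→C 2·6=12. Service 113; fixed 49; total 162.
{A, B, C, D}: service 113 + fixed 61 = 174
{A, B, D}: #1→B 3·7=21, #2→A 2·20=40, #3→B 2·20=40, #4→D 7·6=42. Service 143; fixed 50; total 193.
{A}: #1→A 10·7=70, #2→A 2·20=40, #3→A 6·20=120, #4→A 14·6=84. Service 314; fixed 11; total 325.
No other subset beats 162.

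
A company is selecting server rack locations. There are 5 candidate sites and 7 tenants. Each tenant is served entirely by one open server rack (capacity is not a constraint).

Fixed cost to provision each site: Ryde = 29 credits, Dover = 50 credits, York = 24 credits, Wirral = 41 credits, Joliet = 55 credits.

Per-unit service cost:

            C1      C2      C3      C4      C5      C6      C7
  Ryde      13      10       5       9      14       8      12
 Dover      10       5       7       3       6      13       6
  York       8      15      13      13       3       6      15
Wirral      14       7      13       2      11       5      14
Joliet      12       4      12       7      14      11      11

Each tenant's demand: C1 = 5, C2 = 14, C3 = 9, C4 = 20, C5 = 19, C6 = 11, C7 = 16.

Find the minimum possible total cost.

Minimum total cost: 526

For any fixed open set, each tenant goes to its cheapest open site; total = fixed + service.
{Dover, York}: C1→York 8·5=40, C2→Dover 5·14=70, C3→Dover 7·9=63, C4→Dover 3·20=60, C5→York 3·19=57, C6→York 6·11=66, C7→Dover 6·16=96. Service 452; fixed 74; total 526.
{Dover, York, Wirral}: service 421 + fixed 115 = 536
{Ryde, Dover, York}: C1→York 8·5=40, C2→Dover 5·14=70, C3→Ryde 5·9=45, C4→Dover 3·20=60, C5→York 3·19=57, C6→York 6·11=66, C7→Dover 6·16=96. Service 434; fixed 103; total 537.
{Ryde, Dover, York, Wirral, Joliet}: C1→York 8·5=40, C2→Joliet 4·14=56, C3→Ryde 5·9=45, C4→Wirral 2·20=40, C5→York 3·19=57, C6→Wirral 5·11=55, C7→Dover 6·16=96. Service 389; fixed 199; total 588.
No other subset beats 526.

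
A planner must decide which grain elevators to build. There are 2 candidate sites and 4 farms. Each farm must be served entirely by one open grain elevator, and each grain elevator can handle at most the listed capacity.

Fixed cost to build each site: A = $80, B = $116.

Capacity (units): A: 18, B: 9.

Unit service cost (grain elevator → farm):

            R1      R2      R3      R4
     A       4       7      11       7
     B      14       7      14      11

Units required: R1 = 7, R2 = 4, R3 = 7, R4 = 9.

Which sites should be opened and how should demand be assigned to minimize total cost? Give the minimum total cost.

Minimum total cost: 428

Open {A, B}: R1→A 4·7=28, R2→A 7·4=28, R3→A 11·7=77, R4→B 11·9=99.
Loads: A carries 18/18, B carries 9/9. Service 232; fixed 196; total 428.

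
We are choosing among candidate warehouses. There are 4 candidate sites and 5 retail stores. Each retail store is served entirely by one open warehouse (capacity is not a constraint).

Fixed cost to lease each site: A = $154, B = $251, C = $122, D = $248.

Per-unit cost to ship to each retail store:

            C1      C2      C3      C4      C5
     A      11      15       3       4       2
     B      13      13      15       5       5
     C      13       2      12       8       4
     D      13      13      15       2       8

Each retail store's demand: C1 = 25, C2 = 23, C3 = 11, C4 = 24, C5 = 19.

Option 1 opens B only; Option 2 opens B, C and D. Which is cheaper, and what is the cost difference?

Option 1: {B}: C1→B 13·25=325, C2→B 13·23=299, C3→B 15·11=165, C4→B 5·24=120, C5→B 5·19=95. Service 1004; fixed 251; total 1255.
Option 2: {B, C, D}: C1→B 13·25=325, C2→C 2·23=46, C3→C 12·11=132, C4→D 2·24=48, C5→C 4·19=76. Service 627; fixed 621; total 1248.
Difference: |1255 − 1248| = 7.

Option 2 is cheaper by 7.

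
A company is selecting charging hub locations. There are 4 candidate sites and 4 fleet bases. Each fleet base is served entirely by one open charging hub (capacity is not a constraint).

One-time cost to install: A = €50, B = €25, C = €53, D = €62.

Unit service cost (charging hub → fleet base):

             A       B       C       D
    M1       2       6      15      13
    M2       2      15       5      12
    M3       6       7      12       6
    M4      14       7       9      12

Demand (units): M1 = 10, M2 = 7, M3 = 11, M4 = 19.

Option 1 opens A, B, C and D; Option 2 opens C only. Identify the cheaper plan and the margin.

Option 1 is cheaper by 118.

Option 1: {A, B, C, D}: M1→A 2·10=20, M2→A 2·7=14, M3→A 6·11=66, M4→B 7·19=133. Service 233; fixed 190; total 423.
Option 2: {C}: M1→C 15·10=150, M2→C 5·7=35, M3→C 12·11=132, M4→C 9·19=171. Service 488; fixed 53; total 541.
Difference: |423 − 541| = 118.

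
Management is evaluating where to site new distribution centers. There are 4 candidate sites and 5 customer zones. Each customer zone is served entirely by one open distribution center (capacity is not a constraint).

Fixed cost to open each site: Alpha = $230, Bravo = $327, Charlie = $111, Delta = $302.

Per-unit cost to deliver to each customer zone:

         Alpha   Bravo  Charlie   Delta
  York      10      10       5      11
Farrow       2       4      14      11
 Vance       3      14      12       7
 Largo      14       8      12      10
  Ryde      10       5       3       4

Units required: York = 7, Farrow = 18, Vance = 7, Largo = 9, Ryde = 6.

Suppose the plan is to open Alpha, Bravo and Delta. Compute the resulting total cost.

Total cost: 1082

Each customer zone is assigned to its cheapest site among the open ones.
{Alpha, Bravo, Delta}: York→Alpha 10·7=70, Farrow→Alpha 2·18=36, Vance→Alpha 3·7=21, Largo→Bravo 8·9=72, Ryde→Delta 4·6=24. Service 223; fixed 859; total 1082.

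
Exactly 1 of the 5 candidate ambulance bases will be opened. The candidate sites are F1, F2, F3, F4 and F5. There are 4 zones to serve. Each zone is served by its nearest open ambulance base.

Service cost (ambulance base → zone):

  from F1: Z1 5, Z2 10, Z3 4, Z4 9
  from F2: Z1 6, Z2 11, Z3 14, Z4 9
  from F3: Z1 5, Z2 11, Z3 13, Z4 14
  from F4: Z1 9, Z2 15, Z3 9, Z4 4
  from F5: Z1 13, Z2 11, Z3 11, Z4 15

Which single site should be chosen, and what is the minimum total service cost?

With exactly 1 open, each zone uses its cheapest among the chosen.
{F1}: Z1→F1 5, Z2→F1 10, Z3→F1 4, Z4→F1 9. Service cost 28.
{F4}: service cost 37
{F2}: service cost 40
Among all 5 size-1 choices, {F1} is lowest.

Choose F1 only; total service cost 28.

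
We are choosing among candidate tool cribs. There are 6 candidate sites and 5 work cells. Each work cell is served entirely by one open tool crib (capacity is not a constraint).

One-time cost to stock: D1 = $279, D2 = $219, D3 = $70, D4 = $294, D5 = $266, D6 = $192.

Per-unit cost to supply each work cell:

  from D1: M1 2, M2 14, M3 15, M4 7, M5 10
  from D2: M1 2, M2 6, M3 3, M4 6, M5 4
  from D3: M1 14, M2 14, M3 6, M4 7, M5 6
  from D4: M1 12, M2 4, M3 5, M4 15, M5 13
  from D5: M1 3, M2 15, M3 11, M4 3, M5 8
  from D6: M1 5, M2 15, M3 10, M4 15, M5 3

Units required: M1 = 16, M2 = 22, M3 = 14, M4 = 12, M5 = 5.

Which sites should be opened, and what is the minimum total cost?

Open D2 only; minimum total cost 517.

For any fixed open set, each work cell goes to its cheapest open site; total = fixed + service.
{D2}: M1→D2 2·16=32, M2→D2 6·22=132, M3→D2 3·14=42, M4→D2 6·12=72, M5→D2 4·5=20. Service 298; fixed 219; total 517.
{D2, D3}: service 298 + fixed 289 = 587
{D2, D6}: M1→D2 2·16=32, M2→D2 6·22=132, M3→D2 3·14=42, M4→D2 6·12=72, M5→D6 3·5=15. Service 293; fixed 411; total 704.
{D1, D2, D3, D4, D5, D6}: service 213 + fixed 1320 = 1533
No other subset beats 517.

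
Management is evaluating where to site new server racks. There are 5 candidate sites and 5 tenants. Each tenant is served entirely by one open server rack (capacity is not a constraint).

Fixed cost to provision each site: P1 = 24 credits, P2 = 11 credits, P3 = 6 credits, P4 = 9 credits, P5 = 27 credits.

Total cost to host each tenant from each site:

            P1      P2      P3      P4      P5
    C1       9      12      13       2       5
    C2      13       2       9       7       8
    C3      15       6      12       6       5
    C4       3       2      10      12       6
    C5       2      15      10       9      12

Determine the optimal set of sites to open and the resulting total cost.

Open P2 and P4; minimum total cost 41.

For any fixed open set, each tenant goes to its cheapest open site; total = fixed + service.
{P2, P4}: C1→P4 2, C2→P2 2, C3→P2 6, C4→P2 2, C5→P4 9. Service 21; fixed 20; total 41.
{P4}: C1→P4 2, C2→P4 7, C3→P4 6, C4→P4 12, C5→P4 9. Service 36; fixed 9; total 45.
{P2, P3, P4}: C1→P4 2, C2→P2 2, C3→P2 6, C4→P2 2, C5→P4 9. Service 21; fixed 26; total 47.
{P1, P2, P3, P4, P5}: service 13 + fixed 77 = 90
No other subset beats 41.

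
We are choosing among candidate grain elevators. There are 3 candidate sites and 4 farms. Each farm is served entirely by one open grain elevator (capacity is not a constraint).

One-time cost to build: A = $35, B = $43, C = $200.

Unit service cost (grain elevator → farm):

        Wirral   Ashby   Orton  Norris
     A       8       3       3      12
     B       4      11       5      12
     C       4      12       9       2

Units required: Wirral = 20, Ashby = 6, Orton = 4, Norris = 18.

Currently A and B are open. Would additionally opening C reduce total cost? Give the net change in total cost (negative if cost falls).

No — net change +20 (cost rises by 20).

Current service cost with {A, B}: 326.
Adding C: each farm re-picks its cheapest; new service cost 146, saving 180.
Extra fixed cost: 200. Net change = 200 − 180 = 20.
(Totals: 404 → 424.)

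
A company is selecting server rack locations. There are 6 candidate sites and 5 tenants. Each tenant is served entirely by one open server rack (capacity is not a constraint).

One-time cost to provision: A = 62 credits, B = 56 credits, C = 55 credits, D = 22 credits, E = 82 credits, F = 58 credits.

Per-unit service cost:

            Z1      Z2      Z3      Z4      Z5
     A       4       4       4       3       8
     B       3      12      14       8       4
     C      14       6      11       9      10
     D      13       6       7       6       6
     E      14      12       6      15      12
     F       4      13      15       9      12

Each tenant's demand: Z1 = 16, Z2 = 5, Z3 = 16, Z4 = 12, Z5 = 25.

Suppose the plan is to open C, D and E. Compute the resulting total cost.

Each tenant is assigned to its cheapest site among the open ones.
{C, D, E}: Z1→D 13·16=208, Z2→C 6·5=30, Z3→E 6·16=96, Z4→D 6·12=72, Z5→D 6·25=150. Service 556; fixed 159; total 715.

Total cost: 715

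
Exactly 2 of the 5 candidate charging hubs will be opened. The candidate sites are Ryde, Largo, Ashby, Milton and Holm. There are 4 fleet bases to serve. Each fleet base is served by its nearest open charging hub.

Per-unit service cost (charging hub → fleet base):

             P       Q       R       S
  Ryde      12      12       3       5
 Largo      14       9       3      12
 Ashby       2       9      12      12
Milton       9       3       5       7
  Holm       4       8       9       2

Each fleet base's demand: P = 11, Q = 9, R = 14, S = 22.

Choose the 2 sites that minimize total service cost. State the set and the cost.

Choose Milton and Holm; total service cost 185.

With exactly 2 open, each fleet base uses its cheapest among the chosen.
{Milton, Holm}: P→Holm 4·11=44, Q→Milton 3·9=27, R→Milton 5·14=70, S→Holm 2·22=44. Service cost 185.
{Ryde, Holm}: service cost 202
{Largo, Holm}: service cost 202
Among all 10 size-2 choices, {Milton, Holm} is lowest.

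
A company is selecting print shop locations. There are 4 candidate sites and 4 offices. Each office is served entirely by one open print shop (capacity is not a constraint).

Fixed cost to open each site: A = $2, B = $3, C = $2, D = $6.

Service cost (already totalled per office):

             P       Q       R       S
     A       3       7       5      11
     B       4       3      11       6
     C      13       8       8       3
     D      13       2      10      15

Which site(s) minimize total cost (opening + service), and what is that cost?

For any fixed open set, each office goes to its cheapest open site; total = fixed + service.
{A, B, C}: P→A 3, Q→B 3, R→A 5, S→C 3. Service 14; fixed 7; total 21.
{A, B}: service 17 + fixed 5 = 22
{A, C}: P→A 3, Q→A 7, R→A 5, S→C 3. Service 18; fixed 4; total 22.
{A, B, C, D}: P→A 3, Q→D 2, R→A 5, S→C 3. Service 13; fixed 13; total 26.
No other subset beats 21.

Open A, B and C; minimum total cost 21.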